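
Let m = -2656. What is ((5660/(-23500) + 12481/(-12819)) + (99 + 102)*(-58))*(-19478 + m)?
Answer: 1295686568423156/5020775 ≈ 2.5807e+8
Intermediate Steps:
((5660/(-23500) + 12481/(-12819)) + (99 + 102)*(-58))*(-19478 + m) = ((5660/(-23500) + 12481/(-12819)) + (99 + 102)*(-58))*(-19478 - 2656) = ((5660*(-1/23500) + 12481*(-1/12819)) + 201*(-58))*(-22134) = ((-283/1175 - 12481/12819) - 11658)*(-22134) = (-18292952/15062325 - 11658)*(-22134) = -175614877802/15062325*(-22134) = 1295686568423156/5020775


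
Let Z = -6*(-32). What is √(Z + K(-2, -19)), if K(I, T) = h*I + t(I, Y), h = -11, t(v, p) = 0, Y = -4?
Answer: √214 ≈ 14.629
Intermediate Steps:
Z = 192
K(I, T) = -11*I (K(I, T) = -11*I + 0 = -11*I)
√(Z + K(-2, -19)) = √(192 - 11*(-2)) = √(192 + 22) = √214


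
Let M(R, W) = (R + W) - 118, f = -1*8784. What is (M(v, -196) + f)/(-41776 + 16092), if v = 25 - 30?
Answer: 9103/25684 ≈ 0.35442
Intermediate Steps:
v = -5
f = -8784
M(R, W) = -118 + R + W
(M(v, -196) + f)/(-41776 + 16092) = ((-118 - 5 - 196) - 8784)/(-41776 + 16092) = (-319 - 8784)/(-25684) = -9103*(-1/25684) = 9103/25684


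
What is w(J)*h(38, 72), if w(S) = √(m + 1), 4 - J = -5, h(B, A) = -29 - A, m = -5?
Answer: -202*I ≈ -202.0*I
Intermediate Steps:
J = 9 (J = 4 - 1*(-5) = 4 + 5 = 9)
w(S) = 2*I (w(S) = √(-5 + 1) = √(-4) = 2*I)
w(J)*h(38, 72) = (2*I)*(-29 - 1*72) = (2*I)*(-29 - 72) = (2*I)*(-101) = -202*I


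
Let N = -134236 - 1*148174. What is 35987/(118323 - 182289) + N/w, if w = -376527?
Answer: 71659697/382300414 ≈ 0.18744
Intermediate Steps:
N = -282410 (N = -134236 - 148174 = -282410)
35987/(118323 - 182289) + N/w = 35987/(118323 - 182289) - 282410/(-376527) = 35987/(-63966) - 282410*(-1/376527) = 35987*(-1/63966) + 282410/376527 = -5141/9138 + 282410/376527 = 71659697/382300414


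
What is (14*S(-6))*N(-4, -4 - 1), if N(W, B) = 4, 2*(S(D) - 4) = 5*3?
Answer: 644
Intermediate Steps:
S(D) = 23/2 (S(D) = 4 + (5*3)/2 = 4 + (½)*15 = 4 + 15/2 = 23/2)
(14*S(-6))*N(-4, -4 - 1) = (14*(23/2))*4 = 161*4 = 644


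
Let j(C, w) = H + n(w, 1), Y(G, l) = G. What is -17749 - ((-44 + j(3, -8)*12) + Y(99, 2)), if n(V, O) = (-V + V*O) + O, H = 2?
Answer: -17840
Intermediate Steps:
n(V, O) = O - V + O*V (n(V, O) = (-V + O*V) + O = O - V + O*V)
j(C, w) = 3 (j(C, w) = 2 + (1 - w + 1*w) = 2 + (1 - w + w) = 2 + 1 = 3)
-17749 - ((-44 + j(3, -8)*12) + Y(99, 2)) = -17749 - ((-44 + 3*12) + 99) = -17749 - ((-44 + 36) + 99) = -17749 - (-8 + 99) = -17749 - 1*91 = -17749 - 91 = -17840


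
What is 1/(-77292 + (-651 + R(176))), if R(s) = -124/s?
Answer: -44/3429523 ≈ -1.2830e-5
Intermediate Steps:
1/(-77292 + (-651 + R(176))) = 1/(-77292 + (-651 - 124/176)) = 1/(-77292 + (-651 - 124*1/176)) = 1/(-77292 + (-651 - 31/44)) = 1/(-77292 - 28675/44) = 1/(-3429523/44) = -44/3429523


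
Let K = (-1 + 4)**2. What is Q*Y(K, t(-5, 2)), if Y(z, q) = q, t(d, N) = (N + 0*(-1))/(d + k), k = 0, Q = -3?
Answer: 6/5 ≈ 1.2000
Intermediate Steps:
t(d, N) = N/d (t(d, N) = (N + 0*(-1))/(d + 0) = (N + 0)/d = N/d)
K = 9 (K = 3**2 = 9)
Q*Y(K, t(-5, 2)) = -6/(-5) = -6*(-1)/5 = -3*(-2/5) = 6/5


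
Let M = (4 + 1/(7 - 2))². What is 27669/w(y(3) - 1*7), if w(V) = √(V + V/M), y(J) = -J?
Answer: -581049*I*√1165/2330 ≈ -8511.8*I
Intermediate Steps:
M = 441/25 (M = (4 + 1/5)² = (4 + ⅕)² = (21/5)² = 441/25 ≈ 17.640)
w(V) = √466*√V/21 (w(V) = √(V + V/(441/25)) = √(V + V*(25/441)) = √(V + 25*V/441) = √(466*V/441) = √466*√V/21)
27669/w(y(3) - 1*7) = 27669/((√466*√(-1*3 - 1*7)/21)) = 27669/((√466*√(-3 - 7)/21)) = 27669/((√466*√(-10)/21)) = 27669/((√466*(I*√10)/21)) = 27669/((2*I*√1165/21)) = 27669*(-21*I*√1165/2330) = -581049*I*√1165/2330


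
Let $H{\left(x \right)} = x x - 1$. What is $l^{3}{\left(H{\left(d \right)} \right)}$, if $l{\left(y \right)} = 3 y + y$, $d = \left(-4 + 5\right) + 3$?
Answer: $216000$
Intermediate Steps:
$d = 4$ ($d = 1 + 3 = 4$)
$H{\left(x \right)} = -1 + x^{2}$ ($H{\left(x \right)} = x^{2} - 1 = -1 + x^{2}$)
$l{\left(y \right)} = 4 y$
$l^{3}{\left(H{\left(d \right)} \right)} = \left(4 \left(-1 + 4^{2}\right)\right)^{3} = \left(4 \left(-1 + 16\right)\right)^{3} = \left(4 \cdot 15\right)^{3} = 60^{3} = 216000$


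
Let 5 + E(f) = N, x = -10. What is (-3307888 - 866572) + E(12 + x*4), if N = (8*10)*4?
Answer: -4174145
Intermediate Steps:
N = 320 (N = 80*4 = 320)
E(f) = 315 (E(f) = -5 + 320 = 315)
(-3307888 - 866572) + E(12 + x*4) = (-3307888 - 866572) + 315 = -4174460 + 315 = -4174145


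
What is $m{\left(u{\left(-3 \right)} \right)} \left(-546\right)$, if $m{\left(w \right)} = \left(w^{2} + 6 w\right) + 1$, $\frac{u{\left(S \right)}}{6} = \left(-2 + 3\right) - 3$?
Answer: $-39858$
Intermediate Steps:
$u{\left(S \right)} = -12$ ($u{\left(S \right)} = 6 \left(\left(-2 + 3\right) - 3\right) = 6 \left(1 - 3\right) = 6 \left(-2\right) = -12$)
$m{\left(w \right)} = 1 + w^{2} + 6 w$
$m{\left(u{\left(-3 \right)} \right)} \left(-546\right) = \left(1 + \left(-12\right)^{2} + 6 \left(-12\right)\right) \left(-546\right) = \left(1 + 144 - 72\right) \left(-546\right) = 73 \left(-546\right) = -39858$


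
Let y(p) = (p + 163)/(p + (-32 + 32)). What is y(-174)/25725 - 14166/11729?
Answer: -63409011881/52500763350 ≈ -1.2078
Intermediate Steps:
y(p) = (163 + p)/p (y(p) = (163 + p)/(p + 0) = (163 + p)/p)
y(-174)/25725 - 14166/11729 = ((163 - 174)/(-174))/25725 - 14166/11729 = -1/174*(-11)*(1/25725) - 14166*1/11729 = (11/174)*(1/25725) - 14166/11729 = 11/4476150 - 14166/11729 = -63409011881/52500763350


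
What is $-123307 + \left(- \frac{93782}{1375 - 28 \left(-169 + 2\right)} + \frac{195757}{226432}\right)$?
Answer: $- \frac{168967907646041}{1370140032} \approx -1.2332 \cdot 10^{5}$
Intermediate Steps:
$-123307 + \left(- \frac{93782}{1375 - 28 \left(-169 + 2\right)} + \frac{195757}{226432}\right) = -123307 + \left(- \frac{93782}{1375 - -4676} + 195757 \cdot \frac{1}{226432}\right) = -123307 + \left(- \frac{93782}{1375 + 4676} + \frac{195757}{226432}\right) = -123307 + \left(- \frac{93782}{6051} + \frac{195757}{226432}\right) = -123307 - \frac{20050720217}{1370140032} = - \frac{168967907646041}{1370140032}$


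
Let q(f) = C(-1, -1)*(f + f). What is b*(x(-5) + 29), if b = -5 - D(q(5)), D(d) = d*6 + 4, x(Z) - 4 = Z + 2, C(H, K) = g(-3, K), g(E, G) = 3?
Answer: -5670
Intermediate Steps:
C(H, K) = 3
q(f) = 6*f (q(f) = 3*(f + f) = 3*(2*f) = 6*f)
x(Z) = 6 + Z (x(Z) = 4 + (Z + 2) = 4 + (2 + Z) = 6 + Z)
D(d) = 4 + 6*d (D(d) = 6*d + 4 = 4 + 6*d)
b = -189 (b = -5 - (4 + 6*(6*5)) = -5 - (4 + 6*30) = -5 - (4 + 180) = -5 - 1*184 = -5 - 184 = -189)
b*(x(-5) + 29) = -189*((6 - 5) + 29) = -189*(1 + 29) = -189*30 = -5670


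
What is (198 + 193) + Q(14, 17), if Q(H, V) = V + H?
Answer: 422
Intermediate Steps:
Q(H, V) = H + V
(198 + 193) + Q(14, 17) = (198 + 193) + (14 + 17) = 391 + 31 = 422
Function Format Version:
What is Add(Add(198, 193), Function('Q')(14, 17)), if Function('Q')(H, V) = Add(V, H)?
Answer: 422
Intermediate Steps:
Function('Q')(H, V) = Add(H, V)
Add(Add(198, 193), Function('Q')(14, 17)) = Add(Add(198, 193), Add(14, 17)) = Add(391, 31) = 422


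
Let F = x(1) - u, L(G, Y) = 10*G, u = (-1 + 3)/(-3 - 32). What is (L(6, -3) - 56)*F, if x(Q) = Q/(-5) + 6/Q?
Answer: 164/7 ≈ 23.429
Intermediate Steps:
x(Q) = 6/Q - Q/5 (x(Q) = Q*(-⅕) + 6/Q = -Q/5 + 6/Q = 6/Q - Q/5)
u = -2/35 (u = 2/(-35) = 2*(-1/35) = -2/35 ≈ -0.057143)
F = 41/7 (F = (6/1 - ⅕*1) - 1*(-2/35) = (6*1 - ⅕) + 2/35 = (6 - ⅕) + 2/35 = 29/5 + 2/35 = 41/7 ≈ 5.8571)
(L(6, -3) - 56)*F = (10*6 - 56)*(41/7) = (60 - 56)*(41/7) = 4*(41/7) = 164/7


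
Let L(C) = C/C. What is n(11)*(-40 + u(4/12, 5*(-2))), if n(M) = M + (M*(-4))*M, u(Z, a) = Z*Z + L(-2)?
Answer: 165550/9 ≈ 18394.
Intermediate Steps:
L(C) = 1
u(Z, a) = 1 + Z² (u(Z, a) = Z*Z + 1 = Z² + 1 = 1 + Z²)
n(M) = M - 4*M² (n(M) = M + (-4*M)*M = M - 4*M²)
n(11)*(-40 + u(4/12, 5*(-2))) = (11*(1 - 4*11))*(-40 + (1 + (4/12)²)) = (11*(1 - 44))*(-40 + (1 + (4*(1/12))²)) = (11*(-43))*(-40 + (1 + (⅓)²)) = -473*(-40 + (1 + ⅑)) = -473*(-40 + 10/9) = -473*(-350/9) = 165550/9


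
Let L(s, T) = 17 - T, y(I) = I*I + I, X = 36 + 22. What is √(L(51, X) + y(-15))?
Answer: 13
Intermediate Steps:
X = 58
y(I) = I + I² (y(I) = I² + I = I + I²)
√(L(51, X) + y(-15)) = √((17 - 1*58) - 15*(1 - 15)) = √((17 - 58) - 15*(-14)) = √(-41 + 210) = √169 = 13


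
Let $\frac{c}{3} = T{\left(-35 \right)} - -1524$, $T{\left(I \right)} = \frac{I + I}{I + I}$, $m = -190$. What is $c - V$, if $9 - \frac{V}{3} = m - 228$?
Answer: $3294$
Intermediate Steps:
$T{\left(I \right)} = 1$ ($T{\left(I \right)} = \frac{2 I}{2 I} = 2 I \frac{1}{2 I} = 1$)
$c = 4575$ ($c = 3 \left(1 - -1524\right) = 3 \left(1 + 1524\right) = 3 \cdot 1525 = 4575$)
$V = 1281$ ($V = 27 - 3 \left(-190 - 228\right) = 27 - -1254 = 27 + 1254 = 1281$)
$c - V = 4575 - 1281 = 3294$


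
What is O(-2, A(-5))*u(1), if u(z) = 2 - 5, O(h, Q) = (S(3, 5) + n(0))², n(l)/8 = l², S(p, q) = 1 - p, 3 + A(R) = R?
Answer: -12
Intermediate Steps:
A(R) = -3 + R
n(l) = 8*l²
O(h, Q) = 4 (O(h, Q) = ((1 - 1*3) + 8*0²)² = ((1 - 3) + 8*0)² = (-2 + 0)² = (-2)² = 4)
u(z) = -3
O(-2, A(-5))*u(1) = 4*(-3) = -12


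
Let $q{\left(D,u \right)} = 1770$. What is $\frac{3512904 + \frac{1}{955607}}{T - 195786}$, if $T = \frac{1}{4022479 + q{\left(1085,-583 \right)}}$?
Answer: $- \frac{1929889346934146503}{107559248894435113} \approx -17.943$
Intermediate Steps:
$T = \frac{1}{4024249}$ ($T = \frac{1}{4022479 + 1770} = \frac{1}{4024249} \approx 2.4849 \cdot 10^{-7}$)
$\frac{3512904 + \frac{1}{955607}}{T - 195786} = \frac{3512904 + \frac{1}{955607}}{\frac{1}{4024249} - 195786} = \frac{3512904 + \frac{1}{955607}}{- \frac{787891614713}{4024249}} = \frac{3356955652729}{955607} \left(- \frac{4024249}{787891614713}\right) = - \frac{1929889346934146503}{107559248894435113}$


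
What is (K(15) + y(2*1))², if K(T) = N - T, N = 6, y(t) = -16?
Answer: 625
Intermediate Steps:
K(T) = 6 - T
(K(15) + y(2*1))² = ((6 - 1*15) - 16)² = ((6 - 15) - 16)² = (-9 - 16)² = (-25)² = 625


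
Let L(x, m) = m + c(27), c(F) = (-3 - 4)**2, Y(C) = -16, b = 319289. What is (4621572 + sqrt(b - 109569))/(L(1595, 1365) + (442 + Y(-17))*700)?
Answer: 2310786/149807 + sqrt(1070)/21401 ≈ 15.427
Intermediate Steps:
c(F) = 49 (c(F) = (-7)**2 = 49)
L(x, m) = 49 + m (L(x, m) = m + 49 = 49 + m)
(4621572 + sqrt(b - 109569))/(L(1595, 1365) + (442 + Y(-17))*700) = (4621572 + sqrt(319289 - 109569))/((49 + 1365) + (442 - 16)*700) = (4621572 + sqrt(209720))/(1414 + 426*700) = (4621572 + 14*sqrt(1070))/(1414 + 298200) = (4621572 + 14*sqrt(1070))/299614 = (4621572 + 14*sqrt(1070))*(1/299614) = 2310786/149807 + sqrt(1070)/21401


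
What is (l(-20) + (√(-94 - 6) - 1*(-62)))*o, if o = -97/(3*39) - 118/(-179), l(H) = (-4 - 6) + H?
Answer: -113824/20943 - 35570*I/20943 ≈ -5.4349 - 1.6984*I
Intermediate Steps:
l(H) = -10 + H
o = -3557/20943 (o = -97/117 - 118*(-1/179) = -97*1/117 + 118/179 = -97/117 + 118/179 = -3557/20943 ≈ -0.16984)
(l(-20) + (√(-94 - 6) - 1*(-62)))*o = ((-10 - 20) + (√(-94 - 6) - 1*(-62)))*(-3557/20943) = (-30 + (√(-100) + 62))*(-3557/20943) = (-30 + (10*I + 62))*(-3557/20943) = (-30 + (62 + 10*I))*(-3557/20943) = (32 + 10*I)*(-3557/20943) = -113824/20943 - 35570*I/20943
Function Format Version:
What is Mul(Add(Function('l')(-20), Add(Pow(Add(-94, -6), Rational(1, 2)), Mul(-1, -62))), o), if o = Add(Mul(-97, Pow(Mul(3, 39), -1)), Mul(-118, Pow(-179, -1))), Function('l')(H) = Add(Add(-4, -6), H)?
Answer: Add(Rational(-113824, 20943), Mul(Rational(-35570, 20943), I)) ≈ Add(-5.4349, Mul(-1.6984, I))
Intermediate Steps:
Function('l')(H) = Add(-10, H)
o = Rational(-3557, 20943) (o = Add(Mul(-97, Pow(117, -1)), Mul(-118, Rational(-1, 179))) = Add(Mul(-97, Rational(1, 117)), Rational(118, 179)) = Add(Rational(-97, 117), Rational(118, 179)) = Rational(-3557, 20943) ≈ -0.16984)
Mul(Add(Function('l')(-20), Add(Pow(Add(-94, -6), Rational(1, 2)), Mul(-1, -62))), o) = Mul(Add(Add(-10, -20), Add(Pow(Add(-94, -6), Rational(1, 2)), Mul(-1, -62))), Rational(-3557, 20943)) = Mul(Add(-30, Add(Pow(-100, Rational(1, 2)), 62)), Rational(-3557, 20943)) = Mul(Add(-30, Add(Mul(10, I), 62)), Rational(-3557, 20943)) = Mul(Add(-30, Add(62, Mul(10, I))), Rational(-3557, 20943)) = Mul(Add(32, Mul(10, I)), Rational(-3557, 20943)) = Add(Rational(-113824, 20943), Mul(Rational(-35570, 20943), I))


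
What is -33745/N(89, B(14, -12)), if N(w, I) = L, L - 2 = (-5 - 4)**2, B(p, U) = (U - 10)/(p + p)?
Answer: -33745/83 ≈ -406.57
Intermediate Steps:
B(p, U) = (-10 + U)/(2*p) (B(p, U) = (-10 + U)/((2*p)) = (-10 + U)*(1/(2*p)) = (-10 + U)/(2*p))
L = 83 (L = 2 + (-5 - 4)**2 = 2 + (-9)**2 = 2 + 81 = 83)
N(w, I) = 83
-33745/N(89, B(14, -12)) = -33745/83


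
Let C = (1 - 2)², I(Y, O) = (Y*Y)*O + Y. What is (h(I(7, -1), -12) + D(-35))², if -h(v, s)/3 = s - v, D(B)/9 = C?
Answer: 6561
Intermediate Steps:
I(Y, O) = Y + O*Y² (I(Y, O) = Y²*O + Y = O*Y² + Y = Y + O*Y²)
C = 1 (C = (-1)² = 1)
D(B) = 9 (D(B) = 9*1 = 9)
h(v, s) = -3*s + 3*v (h(v, s) = -3*(s - v) = -3*s + 3*v)
(h(I(7, -1), -12) + D(-35))² = ((-3*(-12) + 3*(7*(1 - 1*7))) + 9)² = ((36 + 3*(7*(1 - 7))) + 9)² = ((36 + 3*(7*(-6))) + 9)² = ((36 + 3*(-42)) + 9)² = ((36 - 126) + 9)² = (-90 + 9)² = (-81)² = 6561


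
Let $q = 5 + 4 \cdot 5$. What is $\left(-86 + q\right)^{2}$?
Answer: $3721$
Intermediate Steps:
$q = 25$ ($q = 5 + 20 = 25$)
$\left(-86 + q\right)^{2} = \left(-86 + 25\right)^{2} = \left(-61\right)^{2} = 3721$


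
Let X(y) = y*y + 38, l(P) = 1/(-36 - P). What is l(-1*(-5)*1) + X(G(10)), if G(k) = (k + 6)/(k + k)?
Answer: 39581/1025 ≈ 38.616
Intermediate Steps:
G(k) = (6 + k)/(2*k) (G(k) = (6 + k)/((2*k)) = (6 + k)*(1/(2*k)) = (6 + k)/(2*k))
X(y) = 38 + y² (X(y) = y² + 38 = 38 + y²)
l(-1*(-5)*1) + X(G(10)) = -1/(36 - 1*(-5)*1) + (38 + ((½)*(6 + 10)/10)²) = -1/(36 + 5*1) + (38 + ((½)*(⅒)*16)²) = -1/(36 + 5) + (38 + (⅘)²) = -1/41 + (38 + 16/25) = -1*1/41 + 966/25 = -1/41 + 966/25 = 39581/1025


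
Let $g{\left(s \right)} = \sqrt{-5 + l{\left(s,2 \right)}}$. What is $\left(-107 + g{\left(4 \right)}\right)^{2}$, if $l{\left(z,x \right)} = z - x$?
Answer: $\left(107 - i \sqrt{3}\right)^{2} \approx 11446.0 - 370.66 i$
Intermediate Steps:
$g{\left(s \right)} = \sqrt{-7 + s}$ ($g{\left(s \right)} = \sqrt{-5 + \left(s - 2\right)} = \sqrt{-5 + \left(-2 + s\right)} = \sqrt{-7 + s}$)
$\left(-107 + g{\left(4 \right)}\right)^{2} = \left(-107 + \sqrt{-7 + 4}\right)^{2} = \left(-107 + \sqrt{-3}\right)^{2} = \left(-107 + i \sqrt{3}\right)^{2}$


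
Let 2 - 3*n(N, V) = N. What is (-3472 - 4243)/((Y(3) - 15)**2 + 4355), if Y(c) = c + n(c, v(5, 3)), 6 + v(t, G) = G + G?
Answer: -69435/40564 ≈ -1.7117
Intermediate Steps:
v(t, G) = -6 + 2*G (v(t, G) = -6 + (G + G) = -6 + 2*G)
n(N, V) = 2/3 - N/3
Y(c) = 2/3 + 2*c/3 (Y(c) = c + (2/3 - c/3) = 2/3 + 2*c/3)
(-3472 - 4243)/((Y(3) - 15)**2 + 4355) = (-3472 - 4243)/(((2/3 + (2/3)*3) - 15)**2 + 4355) = -7715/(((2/3 + 2) - 15)**2 + 4355) = -7715/((8/3 - 15)**2 + 4355) = -7715/((-37/3)**2 + 4355) = -7715/(1369/9 + 4355) = -7715/40564/9 = -7715*9/40564 = -69435/40564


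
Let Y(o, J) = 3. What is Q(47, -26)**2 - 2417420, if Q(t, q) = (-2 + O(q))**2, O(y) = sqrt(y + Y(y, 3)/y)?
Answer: -1634127759/676 + 1150*I*sqrt(17654)/169 ≈ -2.4173e+6 + 904.13*I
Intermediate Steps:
O(y) = sqrt(y + 3/y)
Q(t, q) = (-2 + sqrt(q + 3/q))**2
Q(47, -26)**2 - 2417420 = ((-2 + sqrt(-26 + 3/(-26)))**2)**2 - 2417420 = ((-2 + sqrt(-26 + 3*(-1/26)))**2)**2 - 2417420 = ((-2 + sqrt(-26 - 3/26))**2)**2 - 2417420 = ((-2 + sqrt(-679/26))**2)**2 - 2417420 = ((-2 + I*sqrt(17654)/26)**2)**2 - 2417420 = (-2 + I*sqrt(17654)/26)**4 - 2417420 = -2417420 + (-2 + I*sqrt(17654)/26)**4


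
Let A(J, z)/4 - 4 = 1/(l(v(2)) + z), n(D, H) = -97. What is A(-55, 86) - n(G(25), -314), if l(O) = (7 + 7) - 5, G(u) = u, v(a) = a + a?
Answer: 10739/95 ≈ 113.04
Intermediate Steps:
v(a) = 2*a
l(O) = 9 (l(O) = 14 - 5 = 9)
A(J, z) = 16 + 4/(9 + z)
A(-55, 86) - n(G(25), -314) = 4*(37 + 4*86)/(9 + 86) - 1*(-97) = 4*(37 + 344)/95 + 97 = 4*(1/95)*381 + 97 = 1524/95 + 97 = 10739/95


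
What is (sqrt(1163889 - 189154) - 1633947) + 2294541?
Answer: 660594 + sqrt(974735) ≈ 6.6158e+5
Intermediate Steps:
(sqrt(1163889 - 189154) - 1633947) + 2294541 = (sqrt(974735) - 1633947) + 2294541 = (-1633947 + sqrt(974735)) + 2294541 = 660594 + sqrt(974735)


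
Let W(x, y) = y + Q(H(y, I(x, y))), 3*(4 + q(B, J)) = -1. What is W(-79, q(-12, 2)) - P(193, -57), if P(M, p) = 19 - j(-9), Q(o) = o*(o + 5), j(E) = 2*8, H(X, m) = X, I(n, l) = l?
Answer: -92/9 ≈ -10.222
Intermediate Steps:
q(B, J) = -13/3 (q(B, J) = -4 + (⅓)*(-1) = -4 - ⅓ = -13/3)
j(E) = 16
Q(o) = o*(5 + o)
W(x, y) = y + y*(5 + y)
P(M, p) = 3 (P(M, p) = 19 - 1*16 = 19 - 16 = 3)
W(-79, q(-12, 2)) - P(193, -57) = -13*(6 - 13/3)/3 - 1*3 = -13/3*5/3 - 3 = -65/9 - 3 = -92/9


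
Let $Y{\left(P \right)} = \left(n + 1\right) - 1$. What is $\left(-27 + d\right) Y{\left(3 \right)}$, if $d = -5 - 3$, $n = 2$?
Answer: $-70$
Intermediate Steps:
$d = -8$ ($d = -5 - 3 = -8$)
$Y{\left(P \right)} = 2$ ($Y{\left(P \right)} = \left(2 + 1\right) - 1 = 3 - 1 = 2$)
$\left(-27 + d\right) Y{\left(3 \right)} = \left(-27 - 8\right) 2 = \left(-35\right) 2 = -70$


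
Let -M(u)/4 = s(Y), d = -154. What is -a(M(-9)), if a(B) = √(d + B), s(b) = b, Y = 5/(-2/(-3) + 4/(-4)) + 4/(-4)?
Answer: -3*I*√10 ≈ -9.4868*I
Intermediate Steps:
Y = -16 (Y = 5/(-2*(-⅓) + 4*(-¼)) + 4*(-¼) = 5/(⅔ - 1) - 1 = 5/(-⅓) - 1 = 5*(-3) - 1 = -15 - 1 = -16)
M(u) = 64 (M(u) = -4*(-16) = 64)
a(B) = √(-154 + B)
-a(M(-9)) = -√(-154 + 64) = -√(-90) = -3*I*√10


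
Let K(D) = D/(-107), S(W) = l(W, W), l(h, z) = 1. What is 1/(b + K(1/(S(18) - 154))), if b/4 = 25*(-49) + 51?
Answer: -16371/76878215 ≈ -0.00021295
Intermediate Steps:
S(W) = 1
K(D) = -D/107 (K(D) = D*(-1/107) = -D/107)
b = -4696 (b = 4*(25*(-49) + 51) = 4*(-1225 + 51) = 4*(-1174) = -4696)
1/(b + K(1/(S(18) - 154))) = 1/(-4696 - 1/(107*(1 - 154))) = 1/(-4696 - 1/107/(-153)) = 1/(-4696 - 1/107*(-1/153)) = 1/(-4696 + 1/16371) = 1/(-76878215/16371) = -16371/76878215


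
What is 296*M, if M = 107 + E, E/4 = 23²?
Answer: 658008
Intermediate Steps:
E = 2116 (E = 4*23² = 4*529 = 2116)
M = 2223 (M = 107 + 2116 = 2223)
296*M = 296*2223 = 658008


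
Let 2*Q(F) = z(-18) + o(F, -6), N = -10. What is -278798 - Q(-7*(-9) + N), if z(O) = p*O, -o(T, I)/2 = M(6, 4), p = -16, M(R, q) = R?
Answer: -278936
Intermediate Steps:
o(T, I) = -12 (o(T, I) = -2*6 = -12)
z(O) = -16*O
Q(F) = 138 (Q(F) = (-16*(-18) - 12)/2 = (288 - 12)/2 = (½)*276 = 138)
-278798 - Q(-7*(-9) + N) = -278798 - 1*138 = -278798 - 138 = -278936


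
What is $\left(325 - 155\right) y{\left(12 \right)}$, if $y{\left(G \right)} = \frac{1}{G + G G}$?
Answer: $\frac{85}{78} \approx 1.0897$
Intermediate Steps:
$y{\left(G \right)} = \frac{1}{G + G^{2}}$
$\left(325 - 155\right) y{\left(12 \right)} = \left(325 - 155\right) \frac{1}{12 \left(1 + 12\right)} = 170 \frac{1}{12 \cdot 13} = 170 \cdot \frac{1}{12} \cdot \frac{1}{13} = 170 \cdot \frac{1}{156} = \frac{85}{78}$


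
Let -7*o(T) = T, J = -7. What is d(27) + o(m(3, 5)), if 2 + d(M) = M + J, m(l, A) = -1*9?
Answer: 135/7 ≈ 19.286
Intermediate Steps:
m(l, A) = -9
d(M) = -9 + M (d(M) = -2 + (M - 7) = -2 + (-7 + M) = -9 + M)
o(T) = -T/7
d(27) + o(m(3, 5)) = (-9 + 27) - 1/7*(-9) = 18 + 9/7 = 135/7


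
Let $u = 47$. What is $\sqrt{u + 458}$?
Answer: $\sqrt{505} \approx 22.472$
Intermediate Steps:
$\sqrt{u + 458} = \sqrt{47 + 458} = \sqrt{505}$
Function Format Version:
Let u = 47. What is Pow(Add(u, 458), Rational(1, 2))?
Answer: Pow(505, Rational(1, 2)) ≈ 22.472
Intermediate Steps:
Pow(Add(u, 458), Rational(1, 2)) = Pow(Add(47, 458), Rational(1, 2)) = Pow(505, Rational(1, 2))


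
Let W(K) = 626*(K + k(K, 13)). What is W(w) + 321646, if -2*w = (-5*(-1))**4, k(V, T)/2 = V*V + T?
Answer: 122407922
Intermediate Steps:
k(V, T) = 2*T + 2*V**2 (k(V, T) = 2*(V*V + T) = 2*(V**2 + T) = 2*(T + V**2) = 2*T + 2*V**2)
w = -625/2 (w = -(-5*(-1))**4/2 = -1/2*5**4 = -1/2*625 = -625/2 ≈ -312.50)
W(K) = 16276 + 626*K + 1252*K**2 (W(K) = 626*(K + (2*13 + 2*K**2)) = 626*(K + (26 + 2*K**2)) = 626*(26 + K + 2*K**2) = 16276 + 626*K + 1252*K**2)
W(w) + 321646 = (16276 + 626*(-625/2) + 1252*(-625/2)**2) + 321646 = (16276 - 195625 + 1252*(390625/4)) + 321646 = (16276 - 195625 + 122265625) + 321646 = 122086276 + 321646 = 122407922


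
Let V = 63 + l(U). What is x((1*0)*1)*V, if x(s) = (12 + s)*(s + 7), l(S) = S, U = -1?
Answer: 5208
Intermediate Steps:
x(s) = (7 + s)*(12 + s) (x(s) = (12 + s)*(7 + s) = (7 + s)*(12 + s))
V = 62 (V = 63 - 1 = 62)
x((1*0)*1)*V = (84 + ((1*0)*1)² + 19*((1*0)*1))*62 = (84 + (0*1)² + 19*(0*1))*62 = (84 + 0² + 19*0)*62 = (84 + 0 + 0)*62 = 84*62 = 5208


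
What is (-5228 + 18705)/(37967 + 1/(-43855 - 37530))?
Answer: 1096825645/3089944294 ≈ 0.35497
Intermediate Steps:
(-5228 + 18705)/(37967 + 1/(-43855 - 37530)) = 13477/(37967 + 1/(-81385)) = 13477/(37967 - 1/81385) = 13477/(3089944294/81385) = 13477*(81385/3089944294) = 1096825645/3089944294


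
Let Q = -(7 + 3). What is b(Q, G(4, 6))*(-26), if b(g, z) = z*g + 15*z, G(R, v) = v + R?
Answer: -1300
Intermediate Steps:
Q = -10 (Q = -1*10 = -10)
G(R, v) = R + v
b(g, z) = 15*z + g*z (b(g, z) = g*z + 15*z = 15*z + g*z)
b(Q, G(4, 6))*(-26) = ((4 + 6)*(15 - 10))*(-26) = (10*5)*(-26) = 50*(-26) = -1300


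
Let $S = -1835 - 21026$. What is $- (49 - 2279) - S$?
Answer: $25091$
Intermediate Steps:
$S = -22861$ ($S = -1835 - 21026 = -22861$)
$- (49 - 2279) - S = - (49 - 2279) - -22861 = - (49 - 2279) + 22861 = \left(-1\right) \left(-2230\right) + 22861 = 2230 + 22861 = 25091$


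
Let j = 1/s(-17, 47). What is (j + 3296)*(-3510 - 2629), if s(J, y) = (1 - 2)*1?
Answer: -20228005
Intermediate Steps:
s(J, y) = -1 (s(J, y) = -1*1 = -1)
j = -1 (j = 1/(-1) = -1)
(j + 3296)*(-3510 - 2629) = (-1 + 3296)*(-3510 - 2629) = 3295*(-6139) = -20228005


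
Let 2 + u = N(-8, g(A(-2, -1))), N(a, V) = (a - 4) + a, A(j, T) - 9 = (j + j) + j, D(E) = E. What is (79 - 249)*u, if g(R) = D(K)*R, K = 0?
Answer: 3740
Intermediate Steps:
A(j, T) = 9 + 3*j (A(j, T) = 9 + ((j + j) + j) = 9 + (2*j + j) = 9 + 3*j)
g(R) = 0 (g(R) = 0*R = 0)
N(a, V) = -4 + 2*a (N(a, V) = (-4 + a) + a = -4 + 2*a)
u = -22 (u = -2 + (-4 + 2*(-8)) = -2 + (-4 - 16) = -2 - 20 = -22)
(79 - 249)*u = (79 - 249)*(-22) = -170*(-22) = 3740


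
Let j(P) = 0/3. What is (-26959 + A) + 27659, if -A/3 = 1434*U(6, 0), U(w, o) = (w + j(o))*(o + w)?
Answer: -154172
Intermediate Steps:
j(P) = 0 (j(P) = 0*(1/3) = 0)
U(w, o) = w*(o + w) (U(w, o) = (w + 0)*(o + w) = w*(o + w))
A = -154872 (A = -4302*6*(0 + 6) = -4302*6*6 = -4302*36 = -3*51624 = -154872)
(-26959 + A) + 27659 = (-26959 - 154872) + 27659 = -181831 + 27659 = -154172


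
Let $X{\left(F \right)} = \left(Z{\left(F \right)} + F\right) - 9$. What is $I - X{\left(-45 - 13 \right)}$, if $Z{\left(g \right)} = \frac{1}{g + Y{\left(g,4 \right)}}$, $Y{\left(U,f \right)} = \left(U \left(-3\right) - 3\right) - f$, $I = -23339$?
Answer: $- \frac{2536649}{109} \approx -23272.0$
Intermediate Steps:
$Y{\left(U,f \right)} = -3 - f - 3 U$ ($Y{\left(U,f \right)} = \left(- 3 U - 3\right) - f = \left(-3 - 3 U\right) - f = -3 - f - 3 U$)
$Z{\left(g \right)} = \frac{1}{-7 - 2 g}$ ($Z{\left(g \right)} = \frac{1}{g - \left(7 + 3 g\right)} = \frac{1}{-7 - 2 g}$)
$X{\left(F \right)} = -9 + F - \frac{1}{7 + 2 F}$ ($X{\left(F \right)} = \left(- \frac{1}{7 + 2 F} + F\right) - 9 = \left(F - \frac{1}{7 + 2 F}\right) - 9 = -9 + F - \frac{1}{7 + 2 F}$)
$I - X{\left(-45 - 13 \right)} = -23339 - \frac{-1 + \left(-9 - 58\right) \left(7 + 2 \left(-45 - 13\right)\right)}{7 + 2 \left(-45 - 13\right)} = -23339 - \frac{-1 + \left(-9 - 58\right) \left(7 + 2 \left(-58\right)\right)}{7 + 2 \left(-58\right)} = -23339 - \frac{-1 - 67 \left(7 - 116\right)}{7 - 116} = -23339 - \frac{-1 - -7303}{-109} = -23339 - - \frac{-1 + 7303}{109} = -23339 - \left(- \frac{1}{109}\right) 7302 = -23339 - - \frac{7302}{109} = -23339 + \frac{7302}{109} = - \frac{2536649}{109}$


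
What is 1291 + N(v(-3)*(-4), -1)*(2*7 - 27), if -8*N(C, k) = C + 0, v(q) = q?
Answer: 2621/2 ≈ 1310.5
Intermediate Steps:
N(C, k) = -C/8 (N(C, k) = -(C + 0)/8 = -C/8)
1291 + N(v(-3)*(-4), -1)*(2*7 - 27) = 1291 + (-(-3)*(-4)/8)*(2*7 - 27) = 1291 + (-⅛*12)*(14 - 27) = 1291 - 3/2*(-13) = 1291 + 39/2 = 2621/2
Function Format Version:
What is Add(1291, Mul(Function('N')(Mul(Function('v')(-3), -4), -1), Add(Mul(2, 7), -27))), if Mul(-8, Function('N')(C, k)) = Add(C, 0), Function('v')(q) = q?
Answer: Rational(2621, 2) ≈ 1310.5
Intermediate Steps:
Function('N')(C, k) = Mul(Rational(-1, 8), C) (Function('N')(C, k) = Mul(Rational(-1, 8), Add(C, 0)) = Mul(Rational(-1, 8), C))
Add(1291, Mul(Function('N')(Mul(Function('v')(-3), -4), -1), Add(Mul(2, 7), -27))) = Add(1291, Mul(Mul(Rational(-1, 8), Mul(-3, -4)), Add(Mul(2, 7), -27))) = Add(1291, Mul(Mul(Rational(-1, 8), 12), Add(14, -27))) = Add(1291, Mul(Rational(-3, 2), -13)) = Add(1291, Rational(39, 2)) = Rational(2621, 2)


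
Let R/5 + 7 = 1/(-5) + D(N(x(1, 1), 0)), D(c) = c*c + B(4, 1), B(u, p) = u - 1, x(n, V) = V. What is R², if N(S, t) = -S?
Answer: 256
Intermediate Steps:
B(u, p) = -1 + u
D(c) = 3 + c² (D(c) = c*c + (-1 + 4) = c² + 3 = 3 + c²)
R = -16 (R = -35 + 5*(1/(-5) + (3 + (-1*1)²)) = -35 + 5*(-⅕ + (3 + (-1)²)) = -35 + 5*(-⅕ + (3 + 1)) = -35 + 5*(-⅕ + 4) = -35 + 5*(19/5) = -35 + 19 = -16)
R² = (-16)² = 256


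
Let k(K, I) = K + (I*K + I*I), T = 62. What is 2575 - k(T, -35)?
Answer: 3458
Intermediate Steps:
k(K, I) = K + I² + I*K (k(K, I) = K + (I*K + I²) = K + (I² + I*K) = K + I² + I*K)
2575 - k(T, -35) = 2575 - (62 + (-35)² - 35*62) = 2575 - (62 + 1225 - 2170) = 2575 - 1*(-883) = 2575 + 883 = 3458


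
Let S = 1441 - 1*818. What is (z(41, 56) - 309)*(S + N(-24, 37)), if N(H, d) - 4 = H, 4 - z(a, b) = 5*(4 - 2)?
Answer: -189945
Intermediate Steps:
z(a, b) = -6 (z(a, b) = 4 - 5*(4 - 2) = 4 - 5*2 = 4 - 1*10 = 4 - 10 = -6)
S = 623 (S = 1441 - 818 = 623)
N(H, d) = 4 + H
(z(41, 56) - 309)*(S + N(-24, 37)) = (-6 - 309)*(623 + (4 - 24)) = -315*(623 - 20) = -315*603 = -189945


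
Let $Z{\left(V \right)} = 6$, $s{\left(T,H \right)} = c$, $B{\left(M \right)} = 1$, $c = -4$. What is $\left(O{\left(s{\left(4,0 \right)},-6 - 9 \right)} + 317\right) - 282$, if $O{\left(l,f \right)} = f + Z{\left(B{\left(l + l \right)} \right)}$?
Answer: $26$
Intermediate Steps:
$s{\left(T,H \right)} = -4$
$O{\left(l,f \right)} = 6 + f$ ($O{\left(l,f \right)} = f + 6 = 6 + f$)
$\left(O{\left(s{\left(4,0 \right)},-6 - 9 \right)} + 317\right) - 282 = \left(\left(6 - 15\right) + 317\right) - 282 = \left(-9 + 317\right) - 282 = 308 - 282 = 26$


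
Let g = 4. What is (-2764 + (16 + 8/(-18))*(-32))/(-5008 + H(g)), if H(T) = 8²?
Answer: 7339/11124 ≈ 0.65974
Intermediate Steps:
H(T) = 64
(-2764 + (16 + 8/(-18))*(-32))/(-5008 + H(g)) = (-2764 + (16 + 8/(-18))*(-32))/(-5008 + 64) = (-2764 + (16 + 8*(-1/18))*(-32))/(-4944) = (-2764 + (16 - 4/9)*(-32))*(-1/4944) = (-2764 + (140/9)*(-32))*(-1/4944) = (-2764 - 4480/9)*(-1/4944) = -29356/9*(-1/4944) = 7339/11124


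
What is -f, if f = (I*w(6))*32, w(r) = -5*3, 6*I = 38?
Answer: 3040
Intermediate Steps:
I = 19/3 (I = (⅙)*38 = 19/3 ≈ 6.3333)
w(r) = -15
f = -3040 (f = ((19/3)*(-15))*32 = -95*32 = -3040)
-f = -1*(-3040) = 3040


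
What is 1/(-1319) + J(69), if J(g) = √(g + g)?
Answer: -1/1319 + √138 ≈ 11.747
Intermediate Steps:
J(g) = √2*√g (J(g) = √(2*g) = √2*√g)
1/(-1319) + J(69) = 1/(-1319) + √2*√69 = -1/1319 + √138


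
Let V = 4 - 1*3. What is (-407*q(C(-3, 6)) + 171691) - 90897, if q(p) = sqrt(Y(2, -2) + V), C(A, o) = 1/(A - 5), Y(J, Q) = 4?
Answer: 80794 - 407*sqrt(5) ≈ 79884.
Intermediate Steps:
V = 1 (V = 4 - 3 = 1)
C(A, o) = 1/(-5 + A)
q(p) = sqrt(5) (q(p) = sqrt(4 + 1) = sqrt(5))
(-407*q(C(-3, 6)) + 171691) - 90897 = (-407*sqrt(5) + 171691) - 90897 = (171691 - 407*sqrt(5)) - 90897 = 80794 - 407*sqrt(5)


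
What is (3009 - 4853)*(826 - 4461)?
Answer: 6702940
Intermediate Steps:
(3009 - 4853)*(826 - 4461) = -1844*(-3635) = 6702940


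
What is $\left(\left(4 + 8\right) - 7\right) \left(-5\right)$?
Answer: $-25$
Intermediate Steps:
$\left(\left(4 + 8\right) - 7\right) \left(-5\right) = \left(12 - 7\right) \left(-5\right) = 5 \left(-5\right) = -25$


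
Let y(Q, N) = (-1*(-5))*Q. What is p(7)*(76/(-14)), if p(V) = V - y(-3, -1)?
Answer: -836/7 ≈ -119.43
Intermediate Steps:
y(Q, N) = 5*Q
p(V) = 15 + V (p(V) = V - 5*(-3) = V - 1*(-15) = V + 15 = 15 + V)
p(7)*(76/(-14)) = (15 + 7)*(76/(-14)) = 22*(76*(-1/14)) = 22*(-38/7) = -836/7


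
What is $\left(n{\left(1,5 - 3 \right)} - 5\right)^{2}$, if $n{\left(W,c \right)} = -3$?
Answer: $64$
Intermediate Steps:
$\left(n{\left(1,5 - 3 \right)} - 5\right)^{2} = \left(-3 - 5\right)^{2} = \left(-8\right)^{2} = 64$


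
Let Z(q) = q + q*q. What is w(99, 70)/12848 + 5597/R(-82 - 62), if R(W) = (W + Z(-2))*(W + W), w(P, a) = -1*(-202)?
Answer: 5010703/32839488 ≈ 0.15258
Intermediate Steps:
w(P, a) = 202
Z(q) = q + q²
R(W) = 2*W*(2 + W) (R(W) = (W - 2*(1 - 2))*(W + W) = (W - 2*(-1))*(2*W) = (W + 2)*(2*W) = (2 + W)*(2*W) = 2*W*(2 + W))
w(99, 70)/12848 + 5597/R(-82 - 62) = 202/12848 + 5597/((2*(-82 - 62)*(2 + (-82 - 62)))) = 202*(1/12848) + 5597/((2*(-144)*(2 - 144))) = 101/6424 + 5597/((2*(-144)*(-142))) = 101/6424 + 5597/40896 = 5010703/32839488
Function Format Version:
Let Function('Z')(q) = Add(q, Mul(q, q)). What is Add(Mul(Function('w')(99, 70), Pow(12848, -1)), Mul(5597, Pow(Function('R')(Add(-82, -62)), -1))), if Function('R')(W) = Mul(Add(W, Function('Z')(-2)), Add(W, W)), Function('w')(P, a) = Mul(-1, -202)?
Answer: Rational(5010703, 32839488) ≈ 0.15258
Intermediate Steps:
Function('w')(P, a) = 202
Function('Z')(q) = Add(q, Pow(q, 2))
Function('R')(W) = Mul(2, W, Add(2, W)) (Function('R')(W) = Mul(Add(W, Mul(-2, Add(1, -2))), Add(W, W)) = Mul(Add(W, Mul(-2, -1)), Mul(2, W)) = Mul(Add(W, 2), Mul(2, W)) = Mul(Add(2, W), Mul(2, W)) = Mul(2, W, Add(2, W)))
Add(Mul(Function('w')(99, 70), Pow(12848, -1)), Mul(5597, Pow(Function('R')(Add(-82, -62)), -1))) = Add(Mul(202, Pow(12848, -1)), Mul(5597, Pow(Mul(2, Add(-82, -62), Add(2, Add(-82, -62))), -1))) = Add(Mul(202, Rational(1, 12848)), Mul(5597, Pow(Mul(2, -144, Add(2, -144)), -1))) = Add(Rational(101, 6424), Mul(5597, Pow(Mul(2, -144, -142), -1))) = Add(Rational(101, 6424), Mul(5597, Pow(40896, -1))) = Add(Rational(101, 6424), Mul(5597, Rational(1, 40896))) = Add(Rational(101, 6424), Rational(5597, 40896)) = Rational(5010703, 32839488)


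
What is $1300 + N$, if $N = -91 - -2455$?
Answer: $3664$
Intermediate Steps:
$N = 2364$ ($N = -91 + 2455 = 2364$)
$1300 + N = 1300 + 2364 = 3664$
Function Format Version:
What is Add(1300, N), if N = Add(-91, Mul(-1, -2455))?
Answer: 3664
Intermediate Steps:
N = 2364 (N = Add(-91, 2455) = 2364)
Add(1300, N) = Add(1300, 2364) = 3664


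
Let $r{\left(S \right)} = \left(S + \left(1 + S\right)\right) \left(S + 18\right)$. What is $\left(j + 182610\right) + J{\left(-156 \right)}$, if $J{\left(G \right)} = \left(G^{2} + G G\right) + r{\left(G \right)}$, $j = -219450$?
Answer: $54750$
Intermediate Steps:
$r{\left(S \right)} = \left(1 + 2 S\right) \left(18 + S\right)$
$J{\left(G \right)} = 18 + 4 G^{2} + 37 G$ ($J{\left(G \right)} = \left(G^{2} + G G\right) + \left(18 + 2 G^{2} + 37 G\right) = \left(G^{2} + G^{2}\right) + \left(18 + 2 G^{2} + 37 G\right) = 2 G^{2} + \left(18 + 2 G^{2} + 37 G\right) = 18 + 4 G^{2} + 37 G$)
$\left(j + 182610\right) + J{\left(-156 \right)} = \left(-219450 + 182610\right) + \left(18 + 4 \left(-156\right)^{2} + 37 \left(-156\right)\right) = -36840 + \left(18 + 4 \cdot 24336 - 5772\right) = -36840 + \left(18 + 97344 - 5772\right) = -36840 + 91590 = 54750$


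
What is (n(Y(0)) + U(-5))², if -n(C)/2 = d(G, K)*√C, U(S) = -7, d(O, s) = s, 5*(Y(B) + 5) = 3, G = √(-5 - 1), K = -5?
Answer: (7 - 2*I*√110)² ≈ -391.0 - 293.67*I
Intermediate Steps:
G = I*√6 (G = √(-6) = I*√6 ≈ 2.4495*I)
Y(B) = -22/5 (Y(B) = -5 + (⅕)*3 = -5 + ⅗ = -22/5)
n(C) = 10*√C (n(C) = -(-10)*√C = 10*√C)
(n(Y(0)) + U(-5))² = (10*√(-22/5) - 7)² = (10*(I*√110/5) - 7)² = (2*I*√110 - 7)² = (-7 + 2*I*√110)²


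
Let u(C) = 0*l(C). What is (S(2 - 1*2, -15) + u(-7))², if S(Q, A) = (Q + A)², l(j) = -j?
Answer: 50625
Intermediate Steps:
S(Q, A) = (A + Q)²
u(C) = 0 (u(C) = 0*(-C) = 0)
(S(2 - 1*2, -15) + u(-7))² = ((-15 + (2 - 1*2))² + 0)² = ((-15 + (2 - 2))² + 0)² = ((-15 + 0)² + 0)² = ((-15)² + 0)² = (225 + 0)² = 225² = 50625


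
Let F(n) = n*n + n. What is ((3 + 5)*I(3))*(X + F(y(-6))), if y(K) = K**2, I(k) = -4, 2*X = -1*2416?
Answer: -3968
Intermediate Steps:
X = -1208 (X = (-1*2416)/2 = (1/2)*(-2416) = -1208)
F(n) = n + n**2 (F(n) = n**2 + n = n + n**2)
((3 + 5)*I(3))*(X + F(y(-6))) = ((3 + 5)*(-4))*(-1208 + (-6)**2*(1 + (-6)**2)) = (8*(-4))*(-1208 + 36*(1 + 36)) = -32*(-1208 + 36*37) = -32*(-1208 + 1332) = -32*124 = -3968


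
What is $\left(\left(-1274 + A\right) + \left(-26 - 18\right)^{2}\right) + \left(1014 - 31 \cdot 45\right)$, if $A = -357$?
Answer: $-76$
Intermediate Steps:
$\left(\left(-1274 + A\right) + \left(-26 - 18\right)^{2}\right) + \left(1014 - 31 \cdot 45\right) = \left(\left(-1274 - 357\right) + \left(-26 - 18\right)^{2}\right) + \left(1014 - 31 \cdot 45\right) = \left(-1631 + \left(-44\right)^{2}\right) + \left(1014 - 1395\right) = \left(-1631 + 1936\right) + \left(1014 - 1395\right) = 305 - 381 = -76$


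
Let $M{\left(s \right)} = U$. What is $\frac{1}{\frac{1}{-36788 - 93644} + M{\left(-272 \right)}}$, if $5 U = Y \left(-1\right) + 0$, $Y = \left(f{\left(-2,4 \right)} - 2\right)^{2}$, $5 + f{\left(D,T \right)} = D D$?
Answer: $- \frac{652160}{1173893} \approx -0.55555$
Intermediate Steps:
$f{\left(D,T \right)} = -5 + D^{2}$ ($f{\left(D,T \right)} = -5 + D D = -5 + D^{2}$)
$Y = 9$ ($Y = \left(\left(-5 + \left(-2\right)^{2}\right) - 2\right)^{2} = \left(\left(-5 + 4\right) - 2\right)^{2} = \left(-1 - 2\right)^{2} = \left(-3\right)^{2} = 9$)
$U = - \frac{9}{5}$ ($U = \frac{9 \left(-1\right) + 0}{5} = \frac{-9 + 0}{5} = \frac{1}{5} \left(-9\right) = - \frac{9}{5} \approx -1.8$)
$M{\left(s \right)} = - \frac{9}{5}$
$\frac{1}{\frac{1}{-36788 - 93644} + M{\left(-272 \right)}} = \frac{1}{\frac{1}{-36788 - 93644} - \frac{9}{5}} = \frac{1}{\frac{1}{-130432} - \frac{9}{5}} = \frac{1}{- \frac{1}{130432} - \frac{9}{5}} = \frac{1}{- \frac{1173893}{652160}} = - \frac{652160}{1173893}$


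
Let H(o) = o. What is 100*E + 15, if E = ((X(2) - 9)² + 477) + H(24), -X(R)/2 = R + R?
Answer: 79015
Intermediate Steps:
X(R) = -4*R (X(R) = -2*(R + R) = -4*R)
E = 790 (E = ((-4*2 - 9)² + 477) + 24 = ((-8 - 9)² + 477) + 24 = ((-17)² + 477) + 24 = (289 + 477) + 24 = 766 + 24 = 790)
100*E + 15 = 100*790 + 15 = 79000 + 15 = 79015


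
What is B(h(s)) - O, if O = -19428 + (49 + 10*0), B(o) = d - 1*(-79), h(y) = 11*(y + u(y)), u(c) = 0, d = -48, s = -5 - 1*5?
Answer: 19410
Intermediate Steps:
s = -10 (s = -5 - 5 = -10)
h(y) = 11*y (h(y) = 11*(y + 0) = 11*y)
B(o) = 31 (B(o) = -48 - 1*(-79) = -48 + 79 = 31)
O = -19379 (O = -19428 + (49 + 0) = -19428 + 49 = -19379)
B(h(s)) - O = 31 - 1*(-19379) = 31 + 19379 = 19410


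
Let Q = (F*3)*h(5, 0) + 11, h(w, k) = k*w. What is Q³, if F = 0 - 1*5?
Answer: 1331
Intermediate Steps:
F = -5 (F = 0 - 5 = -5)
Q = 11 (Q = (-5*3)*(0*5) + 11 = -15*0 + 11 = 0 + 11 = 11)
Q³ = 11³ = 1331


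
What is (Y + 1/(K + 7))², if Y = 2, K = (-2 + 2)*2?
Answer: 225/49 ≈ 4.5918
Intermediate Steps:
K = 0 (K = 0*2 = 0)
(Y + 1/(K + 7))² = (2 + 1/(0 + 7))² = (2 + 1/7)² = (2 + ⅐)² = (15/7)² = 225/49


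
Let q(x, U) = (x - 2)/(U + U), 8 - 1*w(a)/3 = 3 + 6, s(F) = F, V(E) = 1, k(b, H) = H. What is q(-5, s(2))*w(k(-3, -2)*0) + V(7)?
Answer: 25/4 ≈ 6.2500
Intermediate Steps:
w(a) = -3 (w(a) = 24 - 3*(3 + 6) = 24 - 3*9 = 24 - 27 = -3)
q(x, U) = (-2 + x)/(2*U) (q(x, U) = (-2 + x)/((2*U)) = (-2 + x)*(1/(2*U)) = (-2 + x)/(2*U))
q(-5, s(2))*w(k(-3, -2)*0) + V(7) = ((1/2)*(-2 - 5)/2)*(-3) + 1 = ((1/2)*(1/2)*(-7))*(-3) + 1 = -7/4*(-3) + 1 = 21/4 + 1 = 25/4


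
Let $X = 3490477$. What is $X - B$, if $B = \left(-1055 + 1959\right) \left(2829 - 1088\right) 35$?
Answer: $-51594763$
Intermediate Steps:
$B = 55085240$ ($B = 904 \cdot 1741 \cdot 35 = 1573864 \cdot 35 = 55085240$)
$X - B = 3490477 - 55085240 = -51594763$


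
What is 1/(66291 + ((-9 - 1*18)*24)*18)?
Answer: 1/54627 ≈ 1.8306e-5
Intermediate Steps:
1/(66291 + ((-9 - 1*18)*24)*18) = 1/(66291 + ((-9 - 18)*24)*18) = 1/(66291 - 27*24*18) = 1/(66291 - 648*18) = 1/(66291 - 11664) = 1/54627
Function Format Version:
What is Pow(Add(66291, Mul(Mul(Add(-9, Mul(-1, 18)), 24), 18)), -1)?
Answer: Rational(1, 54627) ≈ 1.8306e-5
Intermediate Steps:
Pow(Add(66291, Mul(Mul(Add(-9, Mul(-1, 18)), 24), 18)), -1) = Pow(Add(66291, Mul(Mul(Add(-9, -18), 24), 18)), -1) = Pow(Add(66291, Mul(Mul(-27, 24), 18)), -1) = Pow(Add(66291, Mul(-648, 18)), -1) = Pow(Add(66291, -11664), -1) = Pow(54627, -1) = Rational(1, 54627)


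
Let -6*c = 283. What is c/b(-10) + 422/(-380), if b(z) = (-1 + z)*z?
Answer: -19303/12540 ≈ -1.5393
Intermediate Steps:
c = -283/6 (c = -1/6*283 = -283/6 ≈ -47.167)
b(z) = z*(-1 + z)
c/b(-10) + 422/(-380) = -283*(-1/(10*(-1 - 10)))/6 + 422/(-380) = -283/(6*((-10*(-11)))) + 422*(-1/380) = -283/6/110 - 211/190 = -283/6*1/110 - 211/190 = -283/660 - 211/190 = -19303/12540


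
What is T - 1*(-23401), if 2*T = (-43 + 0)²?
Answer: 48651/2 ≈ 24326.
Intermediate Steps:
T = 1849/2 (T = (-43 + 0)²/2 = (½)*(-43)² = (½)*1849 = 1849/2 ≈ 924.50)
T - 1*(-23401) = 1849/2 - 1*(-23401) = 1849/2 + 23401 = 48651/2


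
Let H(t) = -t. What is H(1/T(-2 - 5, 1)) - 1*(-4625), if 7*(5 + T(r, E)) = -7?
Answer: 27751/6 ≈ 4625.2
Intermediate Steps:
T(r, E) = -6 (T(r, E) = -5 + (⅐)*(-7) = -5 - 1 = -6)
H(1/T(-2 - 5, 1)) - 1*(-4625) = -1/(-6) - 1*(-4625) = -1*(-⅙) + 4625 = ⅙ + 4625 = 27751/6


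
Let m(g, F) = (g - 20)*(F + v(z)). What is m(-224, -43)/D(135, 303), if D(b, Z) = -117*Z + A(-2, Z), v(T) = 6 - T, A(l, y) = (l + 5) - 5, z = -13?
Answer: -5856/35453 ≈ -0.16518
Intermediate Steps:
A(l, y) = l (A(l, y) = (5 + l) - 5 = l)
m(g, F) = (-20 + g)*(19 + F) (m(g, F) = (g - 20)*(F + (6 - 1*(-13))) = (-20 + g)*(F + (6 + 13)) = (-20 + g)*(F + 19) = (-20 + g)*(19 + F))
D(b, Z) = -2 - 117*Z (D(b, Z) = -117*Z - 2 = -2 - 117*Z)
m(-224, -43)/D(135, 303) = (-380 - 20*(-43) + 19*(-224) - 43*(-224))/(-2 - 117*303) = (-380 + 860 - 4256 + 9632)/(-2 - 35451) = 5856/(-35453) = 5856*(-1/35453) = -5856/35453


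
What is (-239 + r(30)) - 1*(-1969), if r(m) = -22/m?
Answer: 25939/15 ≈ 1729.3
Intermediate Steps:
(-239 + r(30)) - 1*(-1969) = (-239 - 22/30) - 1*(-1969) = (-239 - 22*1/30) + 1969 = (-239 - 11/15) + 1969 = -3596/15 + 1969 = 25939/15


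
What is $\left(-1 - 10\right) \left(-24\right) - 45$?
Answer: $219$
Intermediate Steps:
$\left(-1 - 10\right) \left(-24\right) - 45 = \left(-11\right) \left(-24\right) - 45 = 264 - 45 = 219$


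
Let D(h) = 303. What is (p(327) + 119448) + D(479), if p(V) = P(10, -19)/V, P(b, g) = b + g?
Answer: 13052856/109 ≈ 1.1975e+5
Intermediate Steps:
p(V) = -9/V (p(V) = (10 - 19)/V = -9/V)
(p(327) + 119448) + D(479) = (-9/327 + 119448) + 303 = (-9*1/327 + 119448) + 303 = (-3/109 + 119448) + 303 = 13019829/109 + 303 = 13052856/109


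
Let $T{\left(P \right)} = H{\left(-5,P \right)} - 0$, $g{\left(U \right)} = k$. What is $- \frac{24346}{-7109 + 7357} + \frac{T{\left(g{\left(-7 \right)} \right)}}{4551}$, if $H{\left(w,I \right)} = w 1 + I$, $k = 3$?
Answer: $- \frac{55399571}{564324} \approx -98.17$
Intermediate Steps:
$H{\left(w,I \right)} = I + w$ ($H{\left(w,I \right)} = w + I = I + w$)
$g{\left(U \right)} = 3$
$T{\left(P \right)} = -5 + P$ ($T{\left(P \right)} = \left(P - 5\right) - 0 = \left(-5 + P\right) + 0 = -5 + P$)
$- \frac{24346}{-7109 + 7357} + \frac{T{\left(g{\left(-7 \right)} \right)}}{4551} = - \frac{24346}{-7109 + 7357} + \frac{-5 + 3}{4551} = - \frac{24346}{248} - \frac{2}{4551} = \left(-24346\right) \frac{1}{248} - \frac{2}{4551} = - \frac{12173}{124} - \frac{2}{4551} = - \frac{55399571}{564324}$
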